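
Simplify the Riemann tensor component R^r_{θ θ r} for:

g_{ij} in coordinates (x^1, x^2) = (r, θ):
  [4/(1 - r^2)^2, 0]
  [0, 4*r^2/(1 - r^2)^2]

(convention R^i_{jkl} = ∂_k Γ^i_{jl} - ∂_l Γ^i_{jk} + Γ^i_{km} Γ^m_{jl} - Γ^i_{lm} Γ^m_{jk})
Non-zero Christoffel symbols (Γ^k_{ij} = Γ^k_{ji}):
Γ^r_{r r} = 2*r/(1 - r^2)
Γ^r_{θ θ} = (r^3 + r)/(r^2 - 1)
Γ^θ_{r θ} = (-r^2 - 1)/(r^3 - r)
R^r_{θ θ r} = ∂_θ Γ^r_{θ r} - ∂_r Γ^r_{θ θ} + Γ^r_{θ m} Γ^m_{θ r} - Γ^r_{r m} Γ^m_{θ θ}
  = (0) - ((r^4 - 4*r^2 - 1)/(r^2 - 1)^2) + (-(r^2 + 1)^2/(r^2 - 1)^2) - (-2*r^2*(r^2 + 1)/(r^2 - 1)^2) = 4*r^2/(r^2 - 1)^2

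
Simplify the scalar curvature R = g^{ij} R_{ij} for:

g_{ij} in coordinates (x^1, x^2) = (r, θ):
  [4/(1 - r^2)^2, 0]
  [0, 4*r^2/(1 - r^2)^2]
Non-zero Christoffel symbols (Γ^k_{ij} = Γ^k_{ji}):
Γ^r_{r r} = 2*r/(1 - r^2)
Γ^r_{θ θ} = (r^3 + r)/(r^2 - 1)
Γ^θ_{r θ} = (-r^2 - 1)/(r^3 - r)
Ricci tensor (R_{ij} = R^k_{ikj}): R_{rr} = -4/(r^2 - 1)^2, R_{rθ} = 0, R_{θθ} = -4*r^2/(r^2 - 1)^2
Inverse metric: g^{rr} = (1 - r^2)^2/4, g^{θθ} = (1 - r^2)^2/(4*r^2)
R = g^{ij} R_{ij} = ((1 - r^2)^2/4)(-4/(r^2 - 1)^2) + ((1 - r^2)^2/(4*r^2))(-4*r^2/(r^2 - 1)^2) = -2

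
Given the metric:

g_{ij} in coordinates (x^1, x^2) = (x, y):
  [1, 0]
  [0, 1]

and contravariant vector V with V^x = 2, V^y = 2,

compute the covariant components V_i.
V_i = g_{ij} V^j:
V_x = (1)(2) + (0)(2) = 2
V_y = (0)(2) + (1)(2) = 2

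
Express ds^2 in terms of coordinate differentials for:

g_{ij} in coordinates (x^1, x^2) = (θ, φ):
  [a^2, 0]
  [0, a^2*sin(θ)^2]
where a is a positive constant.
ds^2 = g_{ij} dx^i dx^j; only the non-zero components contribute.
ds^2 = a^2 dθ^2 + a^2*sin(θ)^2 dφ^2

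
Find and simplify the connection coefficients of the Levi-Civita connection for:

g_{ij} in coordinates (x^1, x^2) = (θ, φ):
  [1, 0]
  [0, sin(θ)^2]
Using Γ^k_{ij} = (1/2) g^{km} (∂_i g_{mj} + ∂_j g_{mi} - ∂_m g_{ij}); the metric is diagonal, so only the m = k term contributes.
Non-zero symbols (using the symmetry Γ^k_{ij} = Γ^k_{ji}):
Γ^θ_{φ φ} = (1/2) g^{θθ} (∂_φ g_{θφ} + ∂_φ g_{θφ} - ∂_θ g_{φφ}) = (1/2)(1)((0) + (0) - (sin(2*θ))) = -sin(2*θ)/2
Γ^φ_{θ φ} = (1/2) g^{φφ} (∂_θ g_{φφ} + ∂_φ g_{φθ} - ∂_φ g_{θφ}) = (1/2)(1/sin(θ)^2)((sin(2*θ)) + (0) - (0)) = 1/tan(θ)
All other Christoffel symbols are zero.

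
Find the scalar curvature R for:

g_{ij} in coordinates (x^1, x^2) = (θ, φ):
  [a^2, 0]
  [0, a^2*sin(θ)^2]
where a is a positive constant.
Non-zero Christoffel symbols (Γ^k_{ij} = Γ^k_{ji}):
Γ^θ_{φ φ} = -sin(2*θ)/2
Γ^φ_{θ φ} = 1/tan(θ)
Ricci tensor (R_{ij} = R^k_{ikj}): R_{θθ} = 1, R_{θφ} = 0, R_{φφ} = sin(θ)^2
Inverse metric: g^{θθ} = 1/a^2, g^{φφ} = 1/(a^2*sin(θ)^2)
R = g^{ij} R_{ij} = (1/a^2)(1) + (1/(a^2*sin(θ)^2))(sin(θ)^2) = 2/a^2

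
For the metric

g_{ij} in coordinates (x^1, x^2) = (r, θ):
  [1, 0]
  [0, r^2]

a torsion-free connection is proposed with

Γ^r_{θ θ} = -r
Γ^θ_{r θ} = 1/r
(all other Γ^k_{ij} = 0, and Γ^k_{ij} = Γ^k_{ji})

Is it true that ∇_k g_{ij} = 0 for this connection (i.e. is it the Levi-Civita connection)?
Using ∇_k g_{ij} = ∂_k g_{ij} - Γ^m_{ki} g_{mj} - Γ^m_{kj} g_{im}:
e.g. ∇_r g_{θθ} = (2*r) - (r) - (r) = 0
Every component ∇_k g_{ij} vanishes: the connection is metric compatible.
Yes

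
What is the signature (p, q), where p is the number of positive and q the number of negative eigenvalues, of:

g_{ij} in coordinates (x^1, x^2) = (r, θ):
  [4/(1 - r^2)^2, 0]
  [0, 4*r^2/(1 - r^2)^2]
The metric is diagonal, so its eigenvalues are the diagonal entries: 4/(1 - r^2)^2, 4*r^2/(1 - r^2)^2 (at a generic point, where coordinate-dependent entries are positive).
2 positive, 0 negative.
(2, 0) - Riemannian (positive definite)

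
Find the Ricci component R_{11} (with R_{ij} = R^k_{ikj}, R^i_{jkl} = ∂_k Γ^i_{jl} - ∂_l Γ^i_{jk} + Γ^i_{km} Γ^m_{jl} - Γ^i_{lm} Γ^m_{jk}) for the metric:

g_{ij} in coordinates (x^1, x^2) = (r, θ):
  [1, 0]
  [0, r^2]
Non-zero Christoffel symbols (Γ^k_{ij} = Γ^k_{ji}):
Γ^r_{θ θ} = -r
Γ^θ_{r θ} = 1/r
R^r_{r r r} = 0 (a repeated index in an antisymmetric pair)
R^θ_{r θ r} = ∂_θ Γ^θ_{r r} - ∂_r Γ^θ_{r θ} + Γ^θ_{θ m} Γ^m_{r r} - Γ^θ_{r m} Γ^m_{r θ}
  = (0) - (-1/r^2) + (0) - (1/r^2) = 0
R_{rr} = R^r_{r r r} + R^θ_{r θ r} = (0) + (0) = 0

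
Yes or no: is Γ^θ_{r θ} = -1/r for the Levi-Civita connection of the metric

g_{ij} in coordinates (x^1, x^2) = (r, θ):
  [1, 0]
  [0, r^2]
Γ^θ_{r θ} = (1/2) g^{θθ} (∂_r g_{θθ} + ∂_θ g_{θr} - ∂_θ g_{rθ}) = (1/2)(1/r^2)((2*r) + (0) - (0)) = 1/r
This differs from the proposed value -1/r.
No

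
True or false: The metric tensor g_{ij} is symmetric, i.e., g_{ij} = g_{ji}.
By definition the metric is a symmetric bilinear form, g_{ij} = g_{ji}.
True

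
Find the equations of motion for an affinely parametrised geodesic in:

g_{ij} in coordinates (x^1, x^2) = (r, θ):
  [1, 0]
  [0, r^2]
Geodesic equation: d^2x^k/dλ^2 + Γ^k_{ij} (dx^i/dλ)(dx^j/dλ) = 0.
Non-zero Christoffel symbols:
Γ^r_{θ θ} = -r
Γ^θ_{r θ} = 1/r
Substituting (the symmetric pair Γ^k_{ij}, Γ^k_{ji} combines into a factor 2):
d^2r/dλ^2 - r (dθ/dλ)^2 = 0
d^2θ/dλ^2 + (2/r) (dr/dλ)(dθ/dλ) = 0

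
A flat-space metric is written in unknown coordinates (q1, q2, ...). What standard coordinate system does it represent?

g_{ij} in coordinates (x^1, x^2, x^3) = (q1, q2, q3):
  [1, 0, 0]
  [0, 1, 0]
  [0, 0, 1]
All components are constant and the metric is the identity, i.e. orthonormal rectilinear coordinates.
Cartesian (3D) coordinates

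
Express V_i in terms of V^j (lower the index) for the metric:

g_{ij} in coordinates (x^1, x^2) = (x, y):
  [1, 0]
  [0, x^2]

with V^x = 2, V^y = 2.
V_i = g_{ij} V^j:
V_x = (1)(2) + (0)(2) = 2
V_y = (0)(2) + (x^2)(2) = 2*x^2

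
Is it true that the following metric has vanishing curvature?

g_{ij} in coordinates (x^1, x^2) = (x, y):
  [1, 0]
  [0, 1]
All metric components are constant, so every Christoffel symbol vanishes and R^i_{jkl} = 0.
Yes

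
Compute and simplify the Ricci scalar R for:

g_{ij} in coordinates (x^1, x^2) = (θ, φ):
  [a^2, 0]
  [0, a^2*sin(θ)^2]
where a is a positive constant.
Non-zero Christoffel symbols (Γ^k_{ij} = Γ^k_{ji}):
Γ^θ_{φ φ} = -sin(2*θ)/2
Γ^φ_{θ φ} = 1/tan(θ)
Ricci tensor (R_{ij} = R^k_{ikj}): R_{θθ} = 1, R_{θφ} = 0, R_{φφ} = sin(θ)^2
Inverse metric: g^{θθ} = 1/a^2, g^{φφ} = 1/(a^2*sin(θ)^2)
R = g^{ij} R_{ij} = (1/a^2)(1) + (1/(a^2*sin(θ)^2))(sin(θ)^2) = 2/a^2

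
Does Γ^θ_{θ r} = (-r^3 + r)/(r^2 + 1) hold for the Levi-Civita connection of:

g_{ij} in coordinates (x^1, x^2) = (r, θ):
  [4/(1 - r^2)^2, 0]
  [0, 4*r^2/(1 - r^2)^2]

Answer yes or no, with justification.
Γ^θ_{θ r} = (1/2) g^{θθ} (∂_θ g_{θr} + ∂_r g_{θθ} - ∂_θ g_{θr}) = (1/2)((1 - r^2)^2/(4*r^2))((0) + (-8*(r^3 + r)/(r^2 - 1)^3) - (0)) = (-r^2 - 1)/(r^3 - r)
This differs from the proposed value (-r^3 + r)/(r^2 + 1).
No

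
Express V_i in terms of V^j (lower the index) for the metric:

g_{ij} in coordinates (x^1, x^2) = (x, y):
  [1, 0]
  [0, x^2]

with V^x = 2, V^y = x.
V_i = g_{ij} V^j:
V_x = (1)(2) + (0)(x) = 2
V_y = (0)(2) + (x^2)(x) = x^3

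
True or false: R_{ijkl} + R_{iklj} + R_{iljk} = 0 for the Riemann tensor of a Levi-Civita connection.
This is the first (algebraic) Bianchi identity.
True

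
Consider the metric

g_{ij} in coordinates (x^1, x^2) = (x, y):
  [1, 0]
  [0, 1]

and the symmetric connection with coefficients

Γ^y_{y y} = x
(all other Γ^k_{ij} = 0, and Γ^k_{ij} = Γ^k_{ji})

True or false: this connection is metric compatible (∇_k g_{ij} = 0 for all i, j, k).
Using ∇_k g_{ij} = ∂_k g_{ij} - Γ^m_{ki} g_{mj} - Γ^m_{kj} g_{im}:
∇_y g_{yy} = (0) - (x) - (x) = -2*x ≠ 0
So the connection is not metric compatible (it is not the Levi-Civita connection).
False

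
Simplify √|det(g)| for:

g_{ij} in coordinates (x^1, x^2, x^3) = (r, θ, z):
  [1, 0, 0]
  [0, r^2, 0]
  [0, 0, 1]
det(g) = r^2
√|det(g)| = r
Volume element: dV = r dr dθ dz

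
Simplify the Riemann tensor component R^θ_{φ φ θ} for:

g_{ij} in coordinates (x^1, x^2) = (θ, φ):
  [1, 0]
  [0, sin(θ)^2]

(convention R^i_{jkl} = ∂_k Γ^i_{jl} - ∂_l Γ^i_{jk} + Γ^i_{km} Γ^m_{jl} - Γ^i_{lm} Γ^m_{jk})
Non-zero Christoffel symbols (Γ^k_{ij} = Γ^k_{ji}):
Γ^θ_{φ φ} = -sin(2*θ)/2
Γ^φ_{θ φ} = 1/tan(θ)
R^θ_{φ φ θ} = ∂_φ Γ^θ_{φ θ} - ∂_θ Γ^θ_{φ φ} + Γ^θ_{φ m} Γ^m_{φ θ} - Γ^θ_{θ m} Γ^m_{φ φ}
  = (0) - (-cos(2*θ)) + (-cos(θ)^2) - (0) = -sin(θ)^2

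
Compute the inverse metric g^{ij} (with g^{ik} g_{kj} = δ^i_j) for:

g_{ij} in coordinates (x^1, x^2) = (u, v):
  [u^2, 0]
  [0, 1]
The metric is diagonal, so g^{ij} is diagonal with entries 1/g_{ii}: diag(1/(u^2), 1).
g^{ij}:
  [1/u^2, 0]
  [0, 1]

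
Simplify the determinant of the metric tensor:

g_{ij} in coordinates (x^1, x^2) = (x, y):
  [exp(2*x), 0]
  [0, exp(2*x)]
For a 2×2 metric: det(g) = g_{11}·g_{22} - g_{12}·g_{21}
= (exp(2*x))·(exp(2*x)) - (0)·(0)
= exp(4*x) - 0
det(g) = exp(4*x)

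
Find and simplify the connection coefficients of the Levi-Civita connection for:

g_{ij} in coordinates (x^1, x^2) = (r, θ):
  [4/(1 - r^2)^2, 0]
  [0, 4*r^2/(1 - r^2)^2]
Using Γ^k_{ij} = (1/2) g^{km} (∂_i g_{mj} + ∂_j g_{mi} - ∂_m g_{ij}); the metric is diagonal, so only the m = k term contributes.
Non-zero symbols (using the symmetry Γ^k_{ij} = Γ^k_{ji}):
Γ^r_{r r} = (1/2) g^{rr} (∂_r g_{rr} + ∂_r g_{rr} - ∂_r g_{rr}) = (1/2)((1 - r^2)^2/4)((16*r/(1 - r^2)^3) + (16*r/(1 - r^2)^3) - (16*r/(1 - r^2)^3)) = 2*r/(1 - r^2)
Γ^r_{θ θ} = (1/2) g^{rr} (∂_θ g_{rθ} + ∂_θ g_{rθ} - ∂_r g_{θθ}) = (1/2)((1 - r^2)^2/4)((0) + (0) - (-8*(r^3 + r)/(r^2 - 1)^3)) = (r^3 + r)/(r^2 - 1)
Γ^θ_{r θ} = (1/2) g^{θθ} (∂_r g_{θθ} + ∂_θ g_{θr} - ∂_θ g_{rθ}) = (1/2)((1 - r^2)^2/(4*r^2))((-8*(r^3 + r)/(r^2 - 1)^3) + (0) - (0)) = (-r^2 - 1)/(r^3 - r)
All other Christoffel symbols are zero.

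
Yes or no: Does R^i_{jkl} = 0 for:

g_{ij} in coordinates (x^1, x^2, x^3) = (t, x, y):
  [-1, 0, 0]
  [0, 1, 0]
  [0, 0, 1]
All metric components are constant, so every Christoffel symbol vanishes and R^i_{jkl} = 0.
Yes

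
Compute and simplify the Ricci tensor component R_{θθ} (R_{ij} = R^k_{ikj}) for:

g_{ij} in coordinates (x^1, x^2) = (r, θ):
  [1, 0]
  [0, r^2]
Non-zero Christoffel symbols (Γ^k_{ij} = Γ^k_{ji}):
Γ^r_{θ θ} = -r
Γ^θ_{r θ} = 1/r
R^r_{θ r θ} = ∂_r Γ^r_{θ θ} - ∂_θ Γ^r_{θ r} + Γ^r_{r m} Γ^m_{θ θ} - Γ^r_{θ m} Γ^m_{θ r}
  = (-1) - (0) + (0) - (-1) = 0
R^θ_{θ θ θ} = 0 (a repeated index in an antisymmetric pair)
R_{θθ} = R^r_{θ r θ} + R^θ_{θ θ θ} = (0) + (0) = 0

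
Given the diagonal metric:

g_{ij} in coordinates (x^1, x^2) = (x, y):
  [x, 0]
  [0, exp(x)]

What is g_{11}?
With x^1 = x, x^2 = y, g_{11} = g_{xx} is the row-1, column-1 entry of the matrix.
g_{11} = x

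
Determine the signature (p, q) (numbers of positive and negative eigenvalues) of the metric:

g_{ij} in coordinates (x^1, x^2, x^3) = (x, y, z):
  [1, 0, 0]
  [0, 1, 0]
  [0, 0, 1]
The metric is diagonal, so its eigenvalues are the diagonal entries: 1, 1, 1 (at a generic point, where coordinate-dependent entries are positive).
3 positive, 0 negative.
(3, 0) - Riemannian (positive definite)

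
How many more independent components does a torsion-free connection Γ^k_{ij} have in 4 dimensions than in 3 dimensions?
Independent components in n dimensions: n × n(n+1)/2 = n^2(n+1)/2.
4D: 4 × 10 = 40
3D: 3 × 6 = 18
Difference = 40 - 18 = 22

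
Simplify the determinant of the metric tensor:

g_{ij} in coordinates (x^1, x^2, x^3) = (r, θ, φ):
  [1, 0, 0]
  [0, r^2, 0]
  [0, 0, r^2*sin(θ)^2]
Diagonal metric: det(g) = g_{11}·g_{22}·g_{33}
= (1)·(r^2)·(r^2*sin(θ)^2)
det(g) = r^4*sin(θ)^2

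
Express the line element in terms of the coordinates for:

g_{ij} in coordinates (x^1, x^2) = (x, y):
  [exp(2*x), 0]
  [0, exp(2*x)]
ds^2 = g_{ij} dx^i dx^j; only the non-zero components contribute.
ds^2 = exp(2*x) dx^2 + exp(2*x) dy^2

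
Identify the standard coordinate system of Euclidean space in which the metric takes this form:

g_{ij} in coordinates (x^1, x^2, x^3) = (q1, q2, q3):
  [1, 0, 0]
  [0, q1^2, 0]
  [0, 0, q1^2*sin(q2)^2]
The line element ds^2 = dq1^2 + q1^2 dq2^2 + q1^2 sin(q2)^2 dq3^2 is dr^2 + r^2 dθ^2 + r^2 sin(θ)^2 dφ^2 with q1 = r, q2 = θ, q3 = φ.
spherical coordinates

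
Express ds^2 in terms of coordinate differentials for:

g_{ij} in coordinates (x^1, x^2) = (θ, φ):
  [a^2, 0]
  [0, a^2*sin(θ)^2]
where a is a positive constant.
ds^2 = g_{ij} dx^i dx^j; only the non-zero components contribute.
ds^2 = a^2 dθ^2 + a^2*sin(θ)^2 dφ^2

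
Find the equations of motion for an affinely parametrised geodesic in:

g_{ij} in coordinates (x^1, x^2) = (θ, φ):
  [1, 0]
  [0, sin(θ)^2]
Geodesic equation: d^2x^k/dλ^2 + Γ^k_{ij} (dx^i/dλ)(dx^j/dλ) = 0.
Non-zero Christoffel symbols:
Γ^θ_{φ φ} = -sin(2*θ)/2
Γ^φ_{θ φ} = 1/tan(θ)
Substituting (the symmetric pair Γ^k_{ij}, Γ^k_{ji} combines into a factor 2):
d^2θ/dλ^2 - (sin(2*θ)/2) (dφ/dλ)^2 = 0
d^2φ/dλ^2 + (2/tan(θ)) (dθ/dλ)(dφ/dλ) = 0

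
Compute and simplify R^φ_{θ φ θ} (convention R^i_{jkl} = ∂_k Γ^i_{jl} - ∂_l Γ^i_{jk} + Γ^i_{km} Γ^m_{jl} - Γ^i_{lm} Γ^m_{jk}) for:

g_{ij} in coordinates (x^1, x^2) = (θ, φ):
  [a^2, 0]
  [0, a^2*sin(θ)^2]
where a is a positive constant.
Non-zero Christoffel symbols (Γ^k_{ij} = Γ^k_{ji}):
Γ^θ_{φ φ} = -sin(2*θ)/2
Γ^φ_{θ φ} = 1/tan(θ)
R^φ_{θ φ θ} = ∂_φ Γ^φ_{θ θ} - ∂_θ Γ^φ_{θ φ} + Γ^φ_{φ m} Γ^m_{θ θ} - Γ^φ_{θ m} Γ^m_{θ φ}
  = (0) - (-1/sin(θ)^2) + (0) - (1/tan(θ)^2) = 1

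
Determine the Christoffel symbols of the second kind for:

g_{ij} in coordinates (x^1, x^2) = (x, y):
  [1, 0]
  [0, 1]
Using Γ^k_{ij} = (1/2) g^{km} (∂_i g_{mj} + ∂_j g_{mi} - ∂_m g_{ij}); the metric is diagonal, so only the m = k term contributes.
Every metric component is constant, so all ∂_m g_{ij} = 0 and every Christoffel symbol vanishes.
All Christoffel symbols are zero.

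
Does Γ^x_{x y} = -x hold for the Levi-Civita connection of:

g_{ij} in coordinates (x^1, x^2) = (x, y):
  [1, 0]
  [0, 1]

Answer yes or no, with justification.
Γ^x_{x y} = (1/2) g^{xx} (∂_x g_{xy} + ∂_y g_{xx} - ∂_x g_{xy}) = (1/2)(1)((0) + (0) - (0)) = 0
This differs from the proposed value -x.
No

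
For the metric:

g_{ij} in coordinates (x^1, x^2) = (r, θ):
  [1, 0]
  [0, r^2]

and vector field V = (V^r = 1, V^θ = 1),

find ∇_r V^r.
Non-zero Christoffel symbols:
Γ^r_{θ θ} = -r
Γ^θ_{r θ} = 1/r
∇_r V^r = ∂_r V^r + Γ^r_{r j} V^j
  = (0) + (0)(1) + (0)(1)
  = 0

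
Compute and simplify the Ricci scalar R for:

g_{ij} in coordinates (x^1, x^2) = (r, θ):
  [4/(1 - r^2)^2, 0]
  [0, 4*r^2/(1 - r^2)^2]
Non-zero Christoffel symbols (Γ^k_{ij} = Γ^k_{ji}):
Γ^r_{r r} = 2*r/(1 - r^2)
Γ^r_{θ θ} = (r^3 + r)/(r^2 - 1)
Γ^θ_{r θ} = (-r^2 - 1)/(r^3 - r)
Ricci tensor (R_{ij} = R^k_{ikj}): R_{rr} = -4/(r^2 - 1)^2, R_{rθ} = 0, R_{θθ} = -4*r^2/(r^2 - 1)^2
Inverse metric: g^{rr} = (1 - r^2)^2/4, g^{θθ} = (1 - r^2)^2/(4*r^2)
R = g^{ij} R_{ij} = ((1 - r^2)^2/4)(-4/(r^2 - 1)^2) + ((1 - r^2)^2/(4*r^2))(-4*r^2/(r^2 - 1)^2) = -2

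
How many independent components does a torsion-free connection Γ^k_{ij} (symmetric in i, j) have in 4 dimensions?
Γ^k_{ij} has n choices for the upper index and n(n+1)/2 independent symmetric lower index pairs.
Total = 4 × 4×5/2 = 4 × 10 = 40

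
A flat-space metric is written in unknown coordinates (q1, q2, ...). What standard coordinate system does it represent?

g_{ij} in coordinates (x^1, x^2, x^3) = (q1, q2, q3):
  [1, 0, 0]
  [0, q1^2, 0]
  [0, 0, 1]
The line element ds^2 = dq1^2 + q1^2 dq2^2 + dq3^2 is dr^2 + r^2 dθ^2 + dz^2 with q1 = r, q2 = θ, q3 = z.
cylindrical coordinates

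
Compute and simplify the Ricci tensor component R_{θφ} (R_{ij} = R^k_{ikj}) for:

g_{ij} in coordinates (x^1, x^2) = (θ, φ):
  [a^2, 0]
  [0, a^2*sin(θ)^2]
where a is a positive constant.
Non-zero Christoffel symbols (Γ^k_{ij} = Γ^k_{ji}):
Γ^θ_{φ φ} = -sin(2*θ)/2
Γ^φ_{θ φ} = 1/tan(θ)
R^θ_{θ θ φ} = 0 (a repeated index in an antisymmetric pair)
R^φ_{θ φ φ} = 0 (a repeated index in an antisymmetric pair)
R_{θφ} = R^θ_{θ θ φ} + R^φ_{θ φ φ} = (0) + (0) = 0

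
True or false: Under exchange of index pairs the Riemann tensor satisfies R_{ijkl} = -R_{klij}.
The pair-exchange symmetry has a plus sign: R_{ijkl} = +R_{klij}.
False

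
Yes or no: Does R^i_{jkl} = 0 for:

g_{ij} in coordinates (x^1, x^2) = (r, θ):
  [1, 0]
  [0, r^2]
Non-zero Christoffel symbols:
Γ^r_{θ θ} = -r
Γ^θ_{r θ} = 1/r
Ricci tensor: R_{rr} = 0, R_{rθ} = 0, R_{θθ} = 0
All R_{ij} vanish; in 2 dimensions the Riemann tensor is fully determined by the Ricci tensor, so R^i_{jkl} = 0: the metric is flat (curvilinear coordinates on flat space).
Yes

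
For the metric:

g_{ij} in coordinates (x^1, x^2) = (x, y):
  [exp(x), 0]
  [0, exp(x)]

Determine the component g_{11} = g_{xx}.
With x^1 = x, x^2 = y, g_{11} = g_{xx} is the row-1, column-1 entry of the matrix.
g_{11} = exp(x)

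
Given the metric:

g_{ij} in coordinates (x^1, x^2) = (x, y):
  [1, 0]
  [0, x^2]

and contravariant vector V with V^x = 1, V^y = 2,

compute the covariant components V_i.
V_i = g_{ij} V^j:
V_x = (1)(1) + (0)(2) = 1
V_y = (0)(1) + (x^2)(2) = 2*x^2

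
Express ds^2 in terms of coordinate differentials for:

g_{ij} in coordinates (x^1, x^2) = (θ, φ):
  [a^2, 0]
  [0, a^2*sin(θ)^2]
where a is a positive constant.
ds^2 = g_{ij} dx^i dx^j; only the non-zero components contribute.
ds^2 = a^2 dθ^2 + a^2*sin(θ)^2 dφ^2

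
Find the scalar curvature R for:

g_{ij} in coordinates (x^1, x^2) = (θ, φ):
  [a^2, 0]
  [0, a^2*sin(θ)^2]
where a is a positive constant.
Non-zero Christoffel symbols (Γ^k_{ij} = Γ^k_{ji}):
Γ^θ_{φ φ} = -sin(2*θ)/2
Γ^φ_{θ φ} = 1/tan(θ)
Ricci tensor (R_{ij} = R^k_{ikj}): R_{θθ} = 1, R_{θφ} = 0, R_{φφ} = sin(θ)^2
Inverse metric: g^{θθ} = 1/a^2, g^{φφ} = 1/(a^2*sin(θ)^2)
R = g^{ij} R_{ij} = (1/a^2)(1) + (1/(a^2*sin(θ)^2))(sin(θ)^2) = 2/a^2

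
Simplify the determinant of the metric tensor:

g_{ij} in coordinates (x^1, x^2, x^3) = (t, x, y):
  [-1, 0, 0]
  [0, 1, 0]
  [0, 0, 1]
Diagonal metric: det(g) = g_{11}·g_{22}·g_{33}
= (-1)·(1)·(1)
det(g) = -1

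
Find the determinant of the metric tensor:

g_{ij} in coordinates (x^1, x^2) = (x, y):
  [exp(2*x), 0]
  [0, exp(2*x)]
For a 2×2 metric: det(g) = g_{11}·g_{22} - g_{12}·g_{21}
= (exp(2*x))·(exp(2*x)) - (0)·(0)
= exp(4*x) - 0
det(g) = exp(4*x)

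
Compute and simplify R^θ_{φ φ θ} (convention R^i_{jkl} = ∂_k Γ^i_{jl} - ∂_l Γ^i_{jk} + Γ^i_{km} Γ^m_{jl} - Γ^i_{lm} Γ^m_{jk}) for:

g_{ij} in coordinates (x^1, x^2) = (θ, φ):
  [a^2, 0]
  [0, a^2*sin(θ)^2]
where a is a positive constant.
Non-zero Christoffel symbols (Γ^k_{ij} = Γ^k_{ji}):
Γ^θ_{φ φ} = -sin(2*θ)/2
Γ^φ_{θ φ} = 1/tan(θ)
R^θ_{φ φ θ} = ∂_φ Γ^θ_{φ θ} - ∂_θ Γ^θ_{φ φ} + Γ^θ_{φ m} Γ^m_{φ θ} - Γ^θ_{θ m} Γ^m_{φ φ}
  = (0) - (-cos(2*θ)) + (-cos(θ)^2) - (0) = -sin(θ)^2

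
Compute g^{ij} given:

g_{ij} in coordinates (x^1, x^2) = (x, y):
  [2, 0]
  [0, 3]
The metric is diagonal, so g^{ij} is diagonal with entries 1/g_{ii}: diag(1/2, 1/3).
g^{ij}:
  [1/2, 0]
  [0, 1/3]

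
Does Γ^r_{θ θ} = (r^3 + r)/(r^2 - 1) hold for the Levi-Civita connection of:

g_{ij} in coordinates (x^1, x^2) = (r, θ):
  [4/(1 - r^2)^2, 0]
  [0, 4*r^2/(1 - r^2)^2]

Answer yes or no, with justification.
Γ^r_{θ θ} = (1/2) g^{rr} (∂_θ g_{rθ} + ∂_θ g_{rθ} - ∂_r g_{θθ}) = (1/2)((1 - r^2)^2/4)((0) + (0) - (-8*(r^3 + r)/(r^2 - 1)^3)) = (r^3 + r)/(r^2 - 1)
This equals the proposed value (r^3 + r)/(r^2 - 1).
Yes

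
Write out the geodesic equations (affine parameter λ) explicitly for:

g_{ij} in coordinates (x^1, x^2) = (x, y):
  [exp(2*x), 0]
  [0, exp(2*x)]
Geodesic equation: d^2x^k/dλ^2 + Γ^k_{ij} (dx^i/dλ)(dx^j/dλ) = 0.
Non-zero Christoffel symbols:
Γ^x_{x x} = 1
Γ^x_{y y} = -1
Γ^y_{x y} = 1
Substituting (the symmetric pair Γ^k_{ij}, Γ^k_{ji} combines into a factor 2):
d^2x/dλ^2 + (dx/dλ)^2 - (dy/dλ)^2 = 0
d^2y/dλ^2 + 2 (dx/dλ)(dy/dλ) = 0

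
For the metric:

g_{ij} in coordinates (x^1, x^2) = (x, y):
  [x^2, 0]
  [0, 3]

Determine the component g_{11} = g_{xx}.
With x^1 = x, x^2 = y, g_{11} = g_{xx} is the row-1, column-1 entry of the matrix.
g_{11} = x^2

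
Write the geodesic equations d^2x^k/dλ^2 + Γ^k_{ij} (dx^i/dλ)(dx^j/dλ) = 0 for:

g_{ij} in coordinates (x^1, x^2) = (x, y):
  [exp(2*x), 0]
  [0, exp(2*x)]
Geodesic equation: d^2x^k/dλ^2 + Γ^k_{ij} (dx^i/dλ)(dx^j/dλ) = 0.
Non-zero Christoffel symbols:
Γ^x_{x x} = 1
Γ^x_{y y} = -1
Γ^y_{x y} = 1
Substituting (the symmetric pair Γ^k_{ij}, Γ^k_{ji} combines into a factor 2):
d^2x/dλ^2 + (dx/dλ)^2 - (dy/dλ)^2 = 0
d^2y/dλ^2 + 2 (dx/dλ)(dy/dλ) = 0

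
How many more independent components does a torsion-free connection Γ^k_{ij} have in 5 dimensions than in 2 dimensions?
Independent components in n dimensions: n × n(n+1)/2 = n^2(n+1)/2.
5D: 5 × 15 = 75
2D: 2 × 3 = 6
Difference = 75 - 6 = 69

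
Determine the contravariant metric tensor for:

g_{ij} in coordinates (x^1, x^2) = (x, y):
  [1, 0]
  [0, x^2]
The metric is diagonal, so g^{ij} is diagonal with entries 1/g_{ii}: diag(1, 1/(x^2)).
g^{ij}:
  [1, 0]
  [0, 1/x^2]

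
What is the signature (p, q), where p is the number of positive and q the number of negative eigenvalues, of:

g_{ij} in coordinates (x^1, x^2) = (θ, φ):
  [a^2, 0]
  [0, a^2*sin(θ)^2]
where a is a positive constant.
The metric is diagonal, so its eigenvalues are the diagonal entries: a^2, a^2*sin(θ)^2 (at a generic point, where coordinate-dependent entries are positive).
2 positive, 0 negative.
(2, 0) - Riemannian (positive definite)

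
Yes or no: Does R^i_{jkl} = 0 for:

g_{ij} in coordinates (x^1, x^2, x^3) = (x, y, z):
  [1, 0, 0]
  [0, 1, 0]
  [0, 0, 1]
All metric components are constant, so every Christoffel symbol vanishes and R^i_{jkl} = 0.
Yes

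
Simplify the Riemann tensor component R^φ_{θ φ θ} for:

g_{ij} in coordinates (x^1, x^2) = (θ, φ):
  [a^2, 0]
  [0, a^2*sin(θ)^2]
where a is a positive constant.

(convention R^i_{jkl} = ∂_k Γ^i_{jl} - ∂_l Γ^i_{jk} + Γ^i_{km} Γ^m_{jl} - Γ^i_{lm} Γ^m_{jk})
Non-zero Christoffel symbols (Γ^k_{ij} = Γ^k_{ji}):
Γ^θ_{φ φ} = -sin(2*θ)/2
Γ^φ_{θ φ} = 1/tan(θ)
R^φ_{θ φ θ} = ∂_φ Γ^φ_{θ θ} - ∂_θ Γ^φ_{θ φ} + Γ^φ_{φ m} Γ^m_{θ θ} - Γ^φ_{θ m} Γ^m_{θ φ}
  = (0) - (-1/sin(θ)^2) + (0) - (1/tan(θ)^2) = 1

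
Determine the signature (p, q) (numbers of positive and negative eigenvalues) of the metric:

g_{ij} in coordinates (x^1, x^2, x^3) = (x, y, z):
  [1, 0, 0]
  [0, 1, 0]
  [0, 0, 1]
The metric is diagonal, so its eigenvalues are the diagonal entries: 1, 1, 1 (at a generic point, where coordinate-dependent entries are positive).
3 positive, 0 negative.
(3, 0) - Riemannian (positive definite)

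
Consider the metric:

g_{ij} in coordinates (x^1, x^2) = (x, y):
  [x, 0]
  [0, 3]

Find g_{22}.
With x^1 = x, x^2 = y, g_{22} = g_{yy} is the row-2, column-2 entry of the matrix.
g_{22} = 3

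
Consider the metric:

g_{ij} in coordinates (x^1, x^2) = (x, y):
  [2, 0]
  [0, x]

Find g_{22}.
With x^1 = x, x^2 = y, g_{22} = g_{yy} is the row-2, column-2 entry of the matrix.
g_{22} = x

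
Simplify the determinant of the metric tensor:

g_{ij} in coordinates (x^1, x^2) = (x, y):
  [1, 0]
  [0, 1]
For a 2×2 metric: det(g) = g_{11}·g_{22} - g_{12}·g_{21}
= (1)·(1) - (0)·(0)
= 1 - 0
det(g) = 1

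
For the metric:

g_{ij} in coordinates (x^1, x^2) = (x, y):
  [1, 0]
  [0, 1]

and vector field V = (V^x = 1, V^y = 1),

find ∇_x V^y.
All Christoffel symbols are zero.
∇_x V^y = ∂_x V^y + Γ^y_{x j} V^j
  = (0) + (0)(1) + (0)(1)
  = 0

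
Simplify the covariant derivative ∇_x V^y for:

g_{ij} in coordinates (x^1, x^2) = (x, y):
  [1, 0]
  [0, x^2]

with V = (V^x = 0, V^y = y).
Non-zero Christoffel symbols:
Γ^x_{y y} = -x
Γ^y_{x y} = 1/x
∇_x V^y = ∂_x V^y + Γ^y_{x j} V^j
  = (0) + (0)(0) + (1/x)(y)
  = y/x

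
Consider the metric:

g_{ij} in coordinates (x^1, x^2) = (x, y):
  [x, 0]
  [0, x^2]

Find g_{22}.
With x^1 = x, x^2 = y, g_{22} = g_{yy} is the row-2, column-2 entry of the matrix.
g_{22} = x^2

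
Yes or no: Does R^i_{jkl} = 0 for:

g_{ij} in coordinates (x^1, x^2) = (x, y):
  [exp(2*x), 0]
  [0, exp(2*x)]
Non-zero Christoffel symbols:
Γ^x_{x x} = 1
Γ^x_{y y} = -1
Γ^y_{x y} = 1
Ricci tensor: R_{xx} = 0, R_{xy} = 0, R_{yy} = 0
All R_{ij} vanish; in 2 dimensions the Riemann tensor is fully determined by the Ricci tensor, so R^i_{jkl} = 0: the metric is flat (curvilinear coordinates on flat space).
Yes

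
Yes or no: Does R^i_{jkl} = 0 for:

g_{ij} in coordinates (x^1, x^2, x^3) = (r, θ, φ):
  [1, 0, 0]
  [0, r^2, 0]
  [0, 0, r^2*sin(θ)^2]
Non-zero Christoffel symbols:
Γ^r_{θ θ} = -r
Γ^r_{φ φ} = -r*sin(θ)^2
Γ^θ_{r θ} = 1/r
Γ^θ_{φ φ} = -sin(2*θ)/2
Γ^φ_{r φ} = 1/r
Γ^φ_{θ φ} = 1/tan(θ)
Ricci tensor: R_{rr} = 0, R_{rθ} = 0, R_{rφ} = 0, R_{θθ} = 0, R_{θφ} = 0, R_{φφ} = 0
All R_{ij} vanish; in 3 dimensions the Riemann tensor is fully determined by the Ricci tensor, so R^i_{jkl} = 0: the metric is flat (curvilinear coordinates on flat space).
Yes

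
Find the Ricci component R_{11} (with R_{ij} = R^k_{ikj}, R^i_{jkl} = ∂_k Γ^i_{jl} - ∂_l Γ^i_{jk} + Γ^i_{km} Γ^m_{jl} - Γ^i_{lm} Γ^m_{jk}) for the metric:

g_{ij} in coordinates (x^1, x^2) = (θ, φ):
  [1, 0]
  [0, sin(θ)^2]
Non-zero Christoffel symbols (Γ^k_{ij} = Γ^k_{ji}):
Γ^θ_{φ φ} = -sin(2*θ)/2
Γ^φ_{θ φ} = 1/tan(θ)
R^θ_{θ θ θ} = 0 (a repeated index in an antisymmetric pair)
R^φ_{θ φ θ} = ∂_φ Γ^φ_{θ θ} - ∂_θ Γ^φ_{θ φ} + Γ^φ_{φ m} Γ^m_{θ θ} - Γ^φ_{θ m} Γ^m_{θ φ}
  = (0) - (-1/sin(θ)^2) + (0) - (1/tan(θ)^2) = 1
R_{θθ} = R^θ_{θ θ θ} + R^φ_{θ φ θ} = (0) + (1) = 1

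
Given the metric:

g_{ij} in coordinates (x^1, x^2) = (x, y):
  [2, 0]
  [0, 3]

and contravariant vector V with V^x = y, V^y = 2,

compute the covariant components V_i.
V_i = g_{ij} V^j:
V_x = (2)(y) + (0)(2) = 2*y
V_y = (0)(y) + (3)(2) = 6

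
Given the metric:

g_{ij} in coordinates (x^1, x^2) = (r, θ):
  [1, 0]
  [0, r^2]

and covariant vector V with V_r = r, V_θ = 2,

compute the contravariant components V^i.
Inverse metric (diagonal): g^{rr} = 1, g^{θθ} = 1/r^2
V^i = g^{ij} V_j:
V^r = (1)(r) + (0)(2) = r
V^θ = (0)(r) + (1/r^2)(2) = 2/r^2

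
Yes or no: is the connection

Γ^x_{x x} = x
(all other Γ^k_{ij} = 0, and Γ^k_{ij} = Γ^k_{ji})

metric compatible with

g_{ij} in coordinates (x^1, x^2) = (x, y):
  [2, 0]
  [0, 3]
Using ∇_k g_{ij} = ∂_k g_{ij} - Γ^m_{ki} g_{mj} - Γ^m_{kj} g_{im}:
∇_x g_{xx} = (0) - (2*x) - (2*x) = -4*x ≠ 0
So the connection is not metric compatible (it is not the Levi-Civita connection).
No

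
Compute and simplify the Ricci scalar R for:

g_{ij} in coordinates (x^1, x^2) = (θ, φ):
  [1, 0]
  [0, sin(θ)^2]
Non-zero Christoffel symbols (Γ^k_{ij} = Γ^k_{ji}):
Γ^θ_{φ φ} = -sin(2*θ)/2
Γ^φ_{θ φ} = 1/tan(θ)
Ricci tensor (R_{ij} = R^k_{ikj}): R_{θθ} = 1, R_{θφ} = 0, R_{φφ} = sin(θ)^2
Inverse metric: g^{θθ} = 1, g^{φφ} = 1/sin(θ)^2
R = g^{ij} R_{ij} = (1)(1) + (1/sin(θ)^2)(sin(θ)^2) = 2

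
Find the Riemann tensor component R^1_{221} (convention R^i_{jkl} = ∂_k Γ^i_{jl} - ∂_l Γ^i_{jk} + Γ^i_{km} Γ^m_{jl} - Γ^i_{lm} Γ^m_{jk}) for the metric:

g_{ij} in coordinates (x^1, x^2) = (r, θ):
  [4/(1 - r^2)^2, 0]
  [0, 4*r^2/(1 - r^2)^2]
Non-zero Christoffel symbols (Γ^k_{ij} = Γ^k_{ji}):
Γ^r_{r r} = 2*r/(1 - r^2)
Γ^r_{θ θ} = (r^3 + r)/(r^2 - 1)
Γ^θ_{r θ} = (-r^2 - 1)/(r^3 - r)
R^r_{θ θ r} = ∂_θ Γ^r_{θ r} - ∂_r Γ^r_{θ θ} + Γ^r_{θ m} Γ^m_{θ r} - Γ^r_{r m} Γ^m_{θ θ}
  = (0) - ((r^4 - 4*r^2 - 1)/(r^2 - 1)^2) + (-(r^2 + 1)^2/(r^2 - 1)^2) - (-2*r^2*(r^2 + 1)/(r^2 - 1)^2) = 4*r^2/(r^2 - 1)^2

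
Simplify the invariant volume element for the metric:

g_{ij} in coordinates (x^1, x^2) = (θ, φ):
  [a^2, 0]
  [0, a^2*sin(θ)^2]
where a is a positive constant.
det(g) = a^4*sin(θ)^2
√|det(g)| = a^2*sin(θ) (taking 0 < θ < π so that |sin(θ)| = sin(θ))
Volume element: dV = a^2*sin(θ) dθ dφ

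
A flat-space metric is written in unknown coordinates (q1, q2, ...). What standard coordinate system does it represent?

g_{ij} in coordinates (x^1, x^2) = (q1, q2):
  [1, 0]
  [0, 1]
All components are constant and the metric is the identity, i.e. orthonormal rectilinear coordinates.
Cartesian (2D) coordinates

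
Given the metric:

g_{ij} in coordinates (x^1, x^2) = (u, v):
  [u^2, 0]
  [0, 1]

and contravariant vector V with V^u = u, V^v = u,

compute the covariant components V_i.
V_i = g_{ij} V^j:
V_u = (u^2)(u) + (0)(u) = u^3
V_v = (0)(u) + (1)(u) = u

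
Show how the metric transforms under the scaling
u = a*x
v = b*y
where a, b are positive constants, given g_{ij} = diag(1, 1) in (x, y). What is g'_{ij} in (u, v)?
Invert the transformation: x = u/a, y = v/b
g'_{ij} = (∂x^k/∂x'^i)(∂x^l/∂x'^j) g_{kl}; with g_{kl} = δ_{kl} this is Σ_k (∂x^k/∂x'^i)(∂x^k/∂x'^j).
Jacobian: ∂x/∂u = 1/a, ∂x/∂v = 0, ∂y/∂u = 0, ∂y/∂v = 1/b
g'_{uu} = (1/a)(1/a) + (0)(0) = 1/a^2
g'_{uv} = (1/a)(0) + (0)(1/b) = 0
g'_{vv} = (0)(0) + (1/b)(1/b) = 1/b^2
g'_{ij} = diag(1/a^2, 1/b^2)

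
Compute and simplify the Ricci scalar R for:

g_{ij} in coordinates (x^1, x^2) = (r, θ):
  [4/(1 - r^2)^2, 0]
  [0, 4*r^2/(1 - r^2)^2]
Non-zero Christoffel symbols (Γ^k_{ij} = Γ^k_{ji}):
Γ^r_{r r} = 2*r/(1 - r^2)
Γ^r_{θ θ} = (r^3 + r)/(r^2 - 1)
Γ^θ_{r θ} = (-r^2 - 1)/(r^3 - r)
Ricci tensor (R_{ij} = R^k_{ikj}): R_{rr} = -4/(r^2 - 1)^2, R_{rθ} = 0, R_{θθ} = -4*r^2/(r^2 - 1)^2
Inverse metric: g^{rr} = (1 - r^2)^2/4, g^{θθ} = (1 - r^2)^2/(4*r^2)
R = g^{ij} R_{ij} = ((1 - r^2)^2/4)(-4/(r^2 - 1)^2) + ((1 - r^2)^2/(4*r^2))(-4*r^2/(r^2 - 1)^2) = -2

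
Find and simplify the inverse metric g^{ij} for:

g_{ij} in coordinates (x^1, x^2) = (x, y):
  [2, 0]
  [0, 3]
The metric is diagonal, so g^{ij} is diagonal with entries 1/g_{ii}: diag(1/2, 1/3).
g^{ij}:
  [1/2, 0]
  [0, 1/3]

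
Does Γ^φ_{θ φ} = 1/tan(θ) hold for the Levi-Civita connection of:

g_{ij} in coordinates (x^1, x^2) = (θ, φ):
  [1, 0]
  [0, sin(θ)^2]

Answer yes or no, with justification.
Γ^φ_{θ φ} = (1/2) g^{φφ} (∂_θ g_{φφ} + ∂_φ g_{φθ} - ∂_φ g_{θφ}) = (1/2)(1/sin(θ)^2)((sin(2*θ)) + (0) - (0)) = 1/tan(θ)
This equals the proposed value 1/tan(θ).
Yes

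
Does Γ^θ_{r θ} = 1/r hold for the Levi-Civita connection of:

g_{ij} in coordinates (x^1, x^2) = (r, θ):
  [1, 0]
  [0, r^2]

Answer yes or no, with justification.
Γ^θ_{r θ} = (1/2) g^{θθ} (∂_r g_{θθ} + ∂_θ g_{θr} - ∂_θ g_{rθ}) = (1/2)(1/r^2)((2*r) + (0) - (0)) = 1/r
This equals the proposed value 1/r.
Yes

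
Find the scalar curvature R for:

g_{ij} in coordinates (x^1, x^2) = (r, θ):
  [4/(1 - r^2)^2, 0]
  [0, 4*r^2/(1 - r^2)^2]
Non-zero Christoffel symbols (Γ^k_{ij} = Γ^k_{ji}):
Γ^r_{r r} = 2*r/(1 - r^2)
Γ^r_{θ θ} = (r^3 + r)/(r^2 - 1)
Γ^θ_{r θ} = (-r^2 - 1)/(r^3 - r)
Ricci tensor (R_{ij} = R^k_{ikj}): R_{rr} = -4/(r^2 - 1)^2, R_{rθ} = 0, R_{θθ} = -4*r^2/(r^2 - 1)^2
Inverse metric: g^{rr} = (1 - r^2)^2/4, g^{θθ} = (1 - r^2)^2/(4*r^2)
R = g^{ij} R_{ij} = ((1 - r^2)^2/4)(-4/(r^2 - 1)^2) + ((1 - r^2)^2/(4*r^2))(-4*r^2/(r^2 - 1)^2) = -2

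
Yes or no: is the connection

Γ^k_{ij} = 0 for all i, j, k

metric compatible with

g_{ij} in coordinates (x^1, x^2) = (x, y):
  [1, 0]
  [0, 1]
Using ∇_k g_{ij} = ∂_k g_{ij} - Γ^m_{ki} g_{mj} - Γ^m_{kj} g_{im}:
e.g. ∇_x g_{yy} = (0) - (0) - (0) = 0
Every component ∇_k g_{ij} vanishes: the connection is metric compatible.
Yes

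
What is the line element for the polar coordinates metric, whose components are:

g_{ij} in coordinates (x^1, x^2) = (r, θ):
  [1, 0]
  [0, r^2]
ds^2 = g_{ij} dx^i dx^j; only the non-zero components contribute.
ds^2 = dr^2 + r^2 dθ^2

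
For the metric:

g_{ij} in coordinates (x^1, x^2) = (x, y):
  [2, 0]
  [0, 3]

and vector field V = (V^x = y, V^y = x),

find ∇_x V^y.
All Christoffel symbols are zero.
∇_x V^y = ∂_x V^y + Γ^y_{x j} V^j
  = (1) + (0)(y) + (0)(x)
  = 1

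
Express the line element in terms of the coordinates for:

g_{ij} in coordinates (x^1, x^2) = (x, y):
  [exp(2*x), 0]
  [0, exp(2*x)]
ds^2 = g_{ij} dx^i dx^j; only the non-zero components contribute.
ds^2 = exp(2*x) dx^2 + exp(2*x) dy^2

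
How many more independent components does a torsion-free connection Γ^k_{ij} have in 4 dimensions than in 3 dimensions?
Independent components in n dimensions: n × n(n+1)/2 = n^2(n+1)/2.
4D: 4 × 10 = 40
3D: 3 × 6 = 18
Difference = 40 - 18 = 22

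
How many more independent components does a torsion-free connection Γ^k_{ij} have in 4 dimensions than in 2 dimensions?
Independent components in n dimensions: n × n(n+1)/2 = n^2(n+1)/2.
4D: 4 × 10 = 40
2D: 2 × 3 = 6
Difference = 40 - 6 = 34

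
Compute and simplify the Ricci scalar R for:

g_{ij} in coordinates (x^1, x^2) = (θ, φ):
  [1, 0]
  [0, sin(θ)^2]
Non-zero Christoffel symbols (Γ^k_{ij} = Γ^k_{ji}):
Γ^θ_{φ φ} = -sin(2*θ)/2
Γ^φ_{θ φ} = 1/tan(θ)
Ricci tensor (R_{ij} = R^k_{ikj}): R_{θθ} = 1, R_{θφ} = 0, R_{φφ} = sin(θ)^2
Inverse metric: g^{θθ} = 1, g^{φφ} = 1/sin(θ)^2
R = g^{ij} R_{ij} = (1)(1) + (1/sin(θ)^2)(sin(θ)^2) = 2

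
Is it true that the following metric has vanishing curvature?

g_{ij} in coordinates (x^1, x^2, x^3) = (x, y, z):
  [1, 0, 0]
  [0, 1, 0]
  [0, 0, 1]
All metric components are constant, so every Christoffel symbol vanishes and R^i_{jkl} = 0.
Yes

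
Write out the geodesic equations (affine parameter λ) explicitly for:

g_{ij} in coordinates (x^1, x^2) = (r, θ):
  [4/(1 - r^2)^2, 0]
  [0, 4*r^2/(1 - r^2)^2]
Geodesic equation: d^2x^k/dλ^2 + Γ^k_{ij} (dx^i/dλ)(dx^j/dλ) = 0.
Non-zero Christoffel symbols:
Γ^r_{r r} = 2*r/(1 - r^2)
Γ^r_{θ θ} = (r^3 + r)/(r^2 - 1)
Γ^θ_{r θ} = (-r^2 - 1)/(r^3 - r)
Substituting (the symmetric pair Γ^k_{ij}, Γ^k_{ji} combines into a factor 2):
d^2r/dλ^2 + (2*r/(1 - r^2)) (dr/dλ)^2 + ((r^3 + r)/(r^2 - 1)) (dθ/dλ)^2 = 0
d^2θ/dλ^2 + ((-2*r^2 - 2)/(r^3 - r)) (dr/dλ)(dθ/dλ) = 0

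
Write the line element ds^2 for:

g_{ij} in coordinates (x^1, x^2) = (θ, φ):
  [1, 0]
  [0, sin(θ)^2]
ds^2 = g_{ij} dx^i dx^j; only the non-zero components contribute.
ds^2 = dθ^2 + sin(θ)^2 dφ^2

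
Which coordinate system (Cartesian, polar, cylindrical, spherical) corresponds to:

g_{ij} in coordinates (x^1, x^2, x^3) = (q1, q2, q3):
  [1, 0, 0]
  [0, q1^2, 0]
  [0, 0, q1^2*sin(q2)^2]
The line element ds^2 = dq1^2 + q1^2 dq2^2 + q1^2 sin(q2)^2 dq3^2 is dr^2 + r^2 dθ^2 + r^2 sin(θ)^2 dφ^2 with q1 = r, q2 = θ, q3 = φ.
spherical coordinates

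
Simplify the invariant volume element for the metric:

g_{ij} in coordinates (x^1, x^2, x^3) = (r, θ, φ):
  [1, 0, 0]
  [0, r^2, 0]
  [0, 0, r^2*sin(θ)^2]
det(g) = r^4*sin(θ)^2
√|det(g)| = r^2*sin(θ) (taking 0 < θ < π so that |sin(θ)| = sin(θ))
Volume element: dV = r^2*sin(θ) dr dθ dφ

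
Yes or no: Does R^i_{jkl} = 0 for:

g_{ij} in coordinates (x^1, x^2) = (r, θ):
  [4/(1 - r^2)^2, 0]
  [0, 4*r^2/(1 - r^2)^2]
Non-zero Christoffel symbols:
Γ^r_{r r} = 2*r/(1 - r^2)
Γ^r_{θ θ} = (r^3 + r)/(r^2 - 1)
Γ^θ_{r θ} = (-r^2 - 1)/(r^3 - r)
Ricci tensor: R_{rr} = -4/(r^2 - 1)^2, R_{rθ} = 0, R_{θθ} = -4*r^2/(r^2 - 1)^2
The Ricci tensor is non-zero, so the Riemann tensor is non-zero: not flat.
No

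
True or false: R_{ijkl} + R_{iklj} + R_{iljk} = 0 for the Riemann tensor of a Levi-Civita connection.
This is the first (algebraic) Bianchi identity.
True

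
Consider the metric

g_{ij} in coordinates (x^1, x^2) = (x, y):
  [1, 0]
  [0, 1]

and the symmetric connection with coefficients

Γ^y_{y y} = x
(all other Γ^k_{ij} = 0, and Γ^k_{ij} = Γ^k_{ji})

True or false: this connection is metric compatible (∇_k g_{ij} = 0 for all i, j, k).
Using ∇_k g_{ij} = ∂_k g_{ij} - Γ^m_{ki} g_{mj} - Γ^m_{kj} g_{im}:
∇_y g_{yy} = (0) - (x) - (x) = -2*x ≠ 0
So the connection is not metric compatible (it is not the Levi-Civita connection).
False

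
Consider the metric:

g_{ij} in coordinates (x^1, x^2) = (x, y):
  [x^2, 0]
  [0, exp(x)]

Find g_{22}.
With x^1 = x, x^2 = y, g_{22} = g_{yy} is the row-2, column-2 entry of the matrix.
g_{22} = exp(x)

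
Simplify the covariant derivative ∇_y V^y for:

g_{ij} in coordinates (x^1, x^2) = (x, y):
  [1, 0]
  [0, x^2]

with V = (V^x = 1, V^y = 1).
Non-zero Christoffel symbols:
Γ^x_{y y} = -x
Γ^y_{x y} = 1/x
∇_y V^y = ∂_y V^y + Γ^y_{y j} V^j
  = (0) + (1/x)(1) + (0)(1)
  = 1/x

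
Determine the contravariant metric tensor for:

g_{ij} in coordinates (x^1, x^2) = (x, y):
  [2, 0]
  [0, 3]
The metric is diagonal, so g^{ij} is diagonal with entries 1/g_{ii}: diag(1/2, 1/3).
g^{ij}:
  [1/2, 0]
  [0, 1/3]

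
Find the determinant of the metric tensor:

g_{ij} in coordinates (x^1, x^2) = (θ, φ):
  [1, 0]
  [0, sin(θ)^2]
For a 2×2 metric: det(g) = g_{11}·g_{22} - g_{12}·g_{21}
= (1)·(sin(θ)^2) - (0)·(0)
= sin(θ)^2 - 0
det(g) = sin(θ)^2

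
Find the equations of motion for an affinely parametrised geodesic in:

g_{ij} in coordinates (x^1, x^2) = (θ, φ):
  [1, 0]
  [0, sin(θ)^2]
Geodesic equation: d^2x^k/dλ^2 + Γ^k_{ij} (dx^i/dλ)(dx^j/dλ) = 0.
Non-zero Christoffel symbols:
Γ^θ_{φ φ} = -sin(2*θ)/2
Γ^φ_{θ φ} = 1/tan(θ)
Substituting (the symmetric pair Γ^k_{ij}, Γ^k_{ji} combines into a factor 2):
d^2θ/dλ^2 - (sin(2*θ)/2) (dφ/dλ)^2 = 0
d^2φ/dλ^2 + (2/tan(θ)) (dθ/dλ)(dφ/dλ) = 0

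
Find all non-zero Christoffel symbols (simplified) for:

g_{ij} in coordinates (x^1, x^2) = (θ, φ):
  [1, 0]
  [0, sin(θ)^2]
Using Γ^k_{ij} = (1/2) g^{km} (∂_i g_{mj} + ∂_j g_{mi} - ∂_m g_{ij}); the metric is diagonal, so only the m = k term contributes.
Non-zero symbols (using the symmetry Γ^k_{ij} = Γ^k_{ji}):
Γ^θ_{φ φ} = (1/2) g^{θθ} (∂_φ g_{θφ} + ∂_φ g_{θφ} - ∂_θ g_{φφ}) = (1/2)(1)((0) + (0) - (sin(2*θ))) = -sin(2*θ)/2
Γ^φ_{θ φ} = (1/2) g^{φφ} (∂_θ g_{φφ} + ∂_φ g_{φθ} - ∂_φ g_{θφ}) = (1/2)(1/sin(θ)^2)((sin(2*θ)) + (0) - (0)) = 1/tan(θ)
All other Christoffel symbols are zero.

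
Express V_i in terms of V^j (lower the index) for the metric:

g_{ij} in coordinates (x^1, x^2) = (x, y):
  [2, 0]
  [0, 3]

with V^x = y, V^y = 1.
V_i = g_{ij} V^j:
V_x = (2)(y) + (0)(1) = 2*y
V_y = (0)(y) + (3)(1) = 3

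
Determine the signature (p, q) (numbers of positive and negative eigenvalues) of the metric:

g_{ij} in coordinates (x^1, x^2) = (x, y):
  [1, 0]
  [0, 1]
The metric is diagonal, so its eigenvalues are the diagonal entries: 1, 1 (at a generic point, where coordinate-dependent entries are positive).
2 positive, 0 negative.
(2, 0) - Riemannian (positive definite)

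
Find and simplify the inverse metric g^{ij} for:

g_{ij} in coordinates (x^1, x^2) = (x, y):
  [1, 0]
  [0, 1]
The metric is diagonal, so g^{ij} is diagonal with entries 1/g_{ii}: diag(1, 1).
g^{ij}:
  [1, 0]
  [0, 1]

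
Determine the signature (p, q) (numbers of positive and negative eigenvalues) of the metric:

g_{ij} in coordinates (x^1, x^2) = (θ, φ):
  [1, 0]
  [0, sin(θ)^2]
The metric is diagonal, so its eigenvalues are the diagonal entries: 1, sin(θ)^2 (at a generic point, where coordinate-dependent entries are positive).
2 positive, 0 negative.
(2, 0) - Riemannian (positive definite)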